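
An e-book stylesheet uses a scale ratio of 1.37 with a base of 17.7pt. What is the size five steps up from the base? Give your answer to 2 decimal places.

85.42pt

Every step multiplies by the scale ratio.
17.7 × 1.37⁵ = 17.7 × 4.82617 ≈ 85.42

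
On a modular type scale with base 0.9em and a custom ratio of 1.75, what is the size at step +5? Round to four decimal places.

0.9 × 1.75⁵ = 0.9 × 16.41309 ≈ 14.7718

14.7718em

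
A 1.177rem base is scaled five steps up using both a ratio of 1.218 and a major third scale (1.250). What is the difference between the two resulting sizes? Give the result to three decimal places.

At 1.218: 1.177 × 1.218⁵ = 3.15510rem
Major third: 1.177 × 1.250⁵ = 3.59192rem
Difference: 3.59192 − 3.15510 = 0.43682rem

0.437rem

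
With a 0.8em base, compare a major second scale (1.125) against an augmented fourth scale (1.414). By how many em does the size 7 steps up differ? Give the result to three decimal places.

Major second: 0.8 × 1.125⁷ = 1.82456em
Augmented fourth: 0.8 × 1.414⁷ = 9.04140em
Difference: 9.04140 − 1.82456 = 7.21684em

7.217em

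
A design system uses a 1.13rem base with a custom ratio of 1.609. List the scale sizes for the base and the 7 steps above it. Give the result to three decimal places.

Step 0: 1.13rem
Step 1: 1.13 × 1.609 = 1.818
Step 2: 1.13 × 1.609² = 2.925
Step 3: 1.13 × 1.609³ = 4.707
Step 4: 1.13 × 1.609⁴ = 7.574
Step 5: 1.13 × 1.609⁵ = 12.186
Step 6: 1.13 × 1.609⁶ = 19.607
Step 7: 1.13 × 1.609⁷ = 31.548

1.130rem, 1.818rem, 2.925rem, 4.707rem, 7.574rem, 12.186rem, 19.607rem, 31.548rem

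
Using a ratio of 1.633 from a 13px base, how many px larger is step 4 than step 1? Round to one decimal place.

Step 1: 13.0 × 1.633 = 21.229px
Step 4: 13.0 × 1.633⁴ = 92.446px
Difference: 92.446 − 21.229 = 71.217px

71.2px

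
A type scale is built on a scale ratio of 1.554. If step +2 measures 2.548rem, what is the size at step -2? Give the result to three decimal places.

0.437rem

Moving from step +2 to step -2 is 4 steps down, so divide by r⁴.
2.548 ÷ 1.554⁴ = 2.548 ÷ 5.83182 ≈ 0.437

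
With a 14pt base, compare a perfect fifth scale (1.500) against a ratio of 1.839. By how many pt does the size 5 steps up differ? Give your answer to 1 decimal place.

Perfect fifth: 14.0 × 1.500⁵ = 106.312pt
At 1.839: 14.0 × 1.839⁵ = 294.467pt
Difference: 294.467 − 106.312 = 188.155pt

188.2pt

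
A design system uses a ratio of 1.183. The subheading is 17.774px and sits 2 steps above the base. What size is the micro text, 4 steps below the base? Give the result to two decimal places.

The gap is -4 − (2) = -6 steps, so the factor is 1.183^-6.
17.774 ÷ 1.183⁶ = 17.774 ÷ 2.74100 ≈ 6.485

6.48px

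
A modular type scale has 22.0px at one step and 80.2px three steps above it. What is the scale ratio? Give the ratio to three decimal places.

1.539

The ratio satisfies 22.0 × r³ = 80.2, so r = (80.2 / 22.0)^(1/3).
r = 3.6455^(1/3) ≈ 1.5390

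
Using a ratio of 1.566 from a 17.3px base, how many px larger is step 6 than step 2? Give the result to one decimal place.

Step 2: 17.3 × 1.566² = 42.426px
Step 6: 17.3 × 1.566⁶ = 255.151px
Difference: 255.151 − 42.426 = 212.725px

212.7px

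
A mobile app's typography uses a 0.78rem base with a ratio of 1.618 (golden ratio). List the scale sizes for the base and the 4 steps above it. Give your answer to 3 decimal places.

Step 0: 0.78rem
Step 1: 0.78 × 1.618 = 1.262
Step 2: 0.78 × 1.618² = 2.042
Step 3: 0.78 × 1.618³ = 3.304
Step 4: 0.78 × 1.618⁴ = 5.346

0.780rem, 1.262rem, 2.042rem, 3.304rem, 5.346rem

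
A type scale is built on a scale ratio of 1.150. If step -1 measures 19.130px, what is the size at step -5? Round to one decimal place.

10.9px

19.130 ÷ 1.150⁴ = 19.130 ÷ 1.74901 ≈ 10.938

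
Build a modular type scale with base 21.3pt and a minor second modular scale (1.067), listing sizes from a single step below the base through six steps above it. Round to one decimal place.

20.0pt, 21.3pt, 22.7pt, 24.2pt, 25.9pt, 27.6pt, 29.5pt, 31.4pt

Step -1: 21.3 ÷ 1.067 = 20.0
Step 0: 21.3pt
Step 1: 21.3 × 1.067 = 22.7
Step 2: 21.3 × 1.067² = 24.2
Step 3: 21.3 × 1.067³ = 25.9
Step 4: 21.3 × 1.067⁴ = 27.6
Step 5: 21.3 × 1.067⁵ = 29.5
Step 6: 21.3 × 1.067⁶ = 31.4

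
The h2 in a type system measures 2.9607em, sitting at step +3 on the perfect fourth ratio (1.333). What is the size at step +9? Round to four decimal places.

16.6102em

2.9607 × 1.333⁶ = 2.9607 × 5.61023 ≈ 16.6102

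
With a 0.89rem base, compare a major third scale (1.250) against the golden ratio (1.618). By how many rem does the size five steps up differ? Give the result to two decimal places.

7.15rem

Major third: 0.89 × 1.250⁵ = 2.7161rem
Golden ratio: 0.89 × 1.618⁵ = 9.8692rem
Difference: 9.8692 − 2.7161 = 7.1531rem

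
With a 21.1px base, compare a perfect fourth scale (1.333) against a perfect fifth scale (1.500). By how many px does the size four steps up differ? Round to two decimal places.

Perfect fourth: 21.1 × 1.333⁴ = 66.6198px
Perfect fifth: 21.1 × 1.500⁴ = 106.8188px
Difference: 106.8188 − 66.6198 = 40.1990px

40.20px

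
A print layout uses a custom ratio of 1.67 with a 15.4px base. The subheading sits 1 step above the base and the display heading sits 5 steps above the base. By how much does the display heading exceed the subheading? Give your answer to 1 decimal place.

174.3px

Step 1: 15.4 × 1.67 = 25.718px
Step 5: 15.4 × 1.67⁵ = 200.034px
Difference: 200.034 − 25.718 = 174.316px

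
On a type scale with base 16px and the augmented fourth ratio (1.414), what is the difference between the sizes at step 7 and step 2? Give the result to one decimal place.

148.8px

Step 2: 16.0 × 1.414² = 31.990px
Step 7: 16.0 × 1.414⁷ = 180.828px
Difference: 180.828 − 31.990 = 148.838px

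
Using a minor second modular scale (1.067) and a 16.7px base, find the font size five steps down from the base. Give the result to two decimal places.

12.08px

Each step on a modular scale multiplies by the ratio, so the size n steps from the base is base × ratioⁿ.
16.7 ÷ 1.067⁵ = 16.7 ÷ 1.38300 ≈ 12.08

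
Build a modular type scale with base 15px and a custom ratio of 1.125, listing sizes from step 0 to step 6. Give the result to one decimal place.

15.0px, 16.9px, 19.0px, 21.4px, 24.0px, 27.0px, 30.4px

Step 0: 15px
Step 1: 15.0 × 1.125 = 16.9
Step 2: 15.0 × 1.125² = 19.0
Step 3: 15.0 × 1.125³ = 21.4
Step 4: 15.0 × 1.125⁴ = 24.0
Step 5: 15.0 × 1.125⁵ = 27.0
Step 6: 15.0 × 1.125⁶ = 30.4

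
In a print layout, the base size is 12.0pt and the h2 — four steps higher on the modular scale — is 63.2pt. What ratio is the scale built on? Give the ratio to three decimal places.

The ratio satisfies 12.0 × r⁴ = 63.2, so r = (63.2 / 12.0)^(1/4).
r = 5.2667^(1/4) ≈ 1.5149

1.515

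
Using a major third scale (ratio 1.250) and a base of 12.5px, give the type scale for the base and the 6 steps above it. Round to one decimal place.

Step 0: 12.5px
Step 1: 12.5 × 1.250 = 15.6
Step 2: 12.5 × 1.250² = 19.5
Step 3: 12.5 × 1.250³ = 24.4
Step 4: 12.5 × 1.250⁴ = 30.5
Step 5: 12.5 × 1.250⁵ = 38.1
Step 6: 12.5 × 1.250⁶ = 47.7

12.5px, 15.6px, 19.5px, 24.4px, 30.5px, 38.1px, 47.7px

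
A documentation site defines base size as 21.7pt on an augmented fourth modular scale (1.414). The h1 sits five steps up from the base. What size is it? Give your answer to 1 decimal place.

21.7 × 1.414⁵ = 21.7 × 5.65258 ≈ 122.66

122.7pt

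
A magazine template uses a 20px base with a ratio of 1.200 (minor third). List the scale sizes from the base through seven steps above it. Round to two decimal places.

Step 0: 20px
Step 1: 20.0 × 1.200 = 24.00
Step 2: 20.0 × 1.200² = 28.80
Step 3: 20.0 × 1.200³ = 34.56
Step 4: 20.0 × 1.200⁴ = 41.47
Step 5: 20.0 × 1.200⁵ = 49.77
Step 6: 20.0 × 1.200⁶ = 59.72
Step 7: 20.0 × 1.200⁷ = 71.66

20.00px, 24.00px, 28.80px, 34.56px, 41.47px, 49.77px, 59.72px, 71.66px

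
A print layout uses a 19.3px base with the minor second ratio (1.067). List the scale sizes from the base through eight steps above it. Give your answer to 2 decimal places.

Step 0: 19.3px
Step 1: 19.3 × 1.067 = 20.59
Step 2: 19.3 × 1.067² = 21.97
Step 3: 19.3 × 1.067³ = 23.45
Step 4: 19.3 × 1.067⁴ = 25.02
Step 5: 19.3 × 1.067⁵ = 26.69
Step 6: 19.3 × 1.067⁶ = 28.48
Step 7: 19.3 × 1.067⁷ = 30.39
Step 8: 19.3 × 1.067⁸ = 32.42

19.30px, 20.59px, 21.97px, 23.45px, 25.02px, 26.69px, 28.48px, 30.39px, 32.42px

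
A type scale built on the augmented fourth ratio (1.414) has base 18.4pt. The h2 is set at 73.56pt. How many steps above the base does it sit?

4

1.414ⁿ = 73.56 / 18.4 = 3.9978
n = ln(3.9978) / ln(1.414) = 1.3858 / 0.3464 ≈ 4.00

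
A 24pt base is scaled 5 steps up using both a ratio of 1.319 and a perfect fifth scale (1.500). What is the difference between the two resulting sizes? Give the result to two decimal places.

86.43pt

At 1.319: 24.0 × 1.319⁵ = 95.8154pt
Perfect fifth: 24.0 × 1.500⁵ = 182.2500pt
Difference: 182.2500 − 95.8154 = 86.4346pt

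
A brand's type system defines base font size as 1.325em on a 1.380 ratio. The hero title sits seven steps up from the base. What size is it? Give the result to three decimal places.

A modular type scale is a geometric sequence: sizeₙ = base × rⁿ.
1.325 × 1.380⁷ = 1.325 × 9.53133 ≈ 12.629

12.629em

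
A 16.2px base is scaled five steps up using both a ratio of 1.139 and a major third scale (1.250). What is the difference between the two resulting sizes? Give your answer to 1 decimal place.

18.4px

At 1.139: 16.2 × 1.139⁵ = 31.055px
Major third: 16.2 × 1.250⁵ = 49.438px
Difference: 49.438 − 31.055 = 18.383px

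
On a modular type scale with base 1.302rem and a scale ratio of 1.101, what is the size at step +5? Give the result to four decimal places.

Every step multiplies by the scale ratio.
1.302 × 1.101⁵ = 1.302 × 1.61784 ≈ 2.1064

2.1064rem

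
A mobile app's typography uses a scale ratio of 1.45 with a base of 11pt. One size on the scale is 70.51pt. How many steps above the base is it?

1.45ⁿ = 70.51 / 11 = 6.4100
n = ln(6.4100) / ln(1.45) = 1.8579 / 0.3716 ≈ 5.00

5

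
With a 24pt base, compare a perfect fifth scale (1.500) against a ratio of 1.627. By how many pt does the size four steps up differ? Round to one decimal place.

Perfect fifth: 24.0 × 1.500⁴ = 121.500pt
At 1.627: 24.0 × 1.627⁴ = 168.175pt
Difference: 168.175 − 121.500 = 46.675pt

46.7pt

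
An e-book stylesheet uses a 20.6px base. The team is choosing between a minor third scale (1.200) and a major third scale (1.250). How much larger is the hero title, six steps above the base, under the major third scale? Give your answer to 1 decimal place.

17.1px

Minor third: 20.6 × 1.200⁶ = 61.511px
Major third: 20.6 × 1.250⁶ = 78.583px
Difference: 78.583 − 61.511 = 17.072px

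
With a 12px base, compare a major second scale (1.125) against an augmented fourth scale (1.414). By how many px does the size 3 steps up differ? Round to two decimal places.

Major second: 12.0 × 1.125³ = 17.0859px
Augmented fourth: 12.0 × 1.414³ = 33.9258px
Difference: 33.9258 − 17.0859 = 16.8399px

16.84px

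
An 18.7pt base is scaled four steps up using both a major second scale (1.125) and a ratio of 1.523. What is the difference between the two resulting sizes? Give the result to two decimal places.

70.66pt

Major second: 18.7 × 1.125⁴ = 29.9538pt
At 1.523: 18.7 × 1.523⁴ = 100.6100pt
Difference: 100.6100 − 29.9538 = 70.6562pt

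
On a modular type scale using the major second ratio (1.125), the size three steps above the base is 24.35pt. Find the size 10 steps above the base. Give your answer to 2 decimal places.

Moving from step +3 to step +10 is 7 steps up, so multiply by r⁷.
24.35 × 1.125⁷ = 24.35 × 2.28070 ≈ 55.535

55.53pt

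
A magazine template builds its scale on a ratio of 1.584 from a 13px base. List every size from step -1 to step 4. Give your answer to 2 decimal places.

8.21px, 13.00px, 20.59px, 32.62px, 51.67px, 81.84px

Step -1: 13.0 ÷ 1.584 = 8.21
Step 0: 13px
Step 1: 13.0 × 1.584 = 20.59
Step 2: 13.0 × 1.584² = 32.62
Step 3: 13.0 × 1.584³ = 51.67
Step 4: 13.0 × 1.584⁴ = 81.84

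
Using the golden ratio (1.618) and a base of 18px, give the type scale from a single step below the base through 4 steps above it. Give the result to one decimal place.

Step -1: 18.0 ÷ 1.618 = 11.1
Step 0: 18px
Step 1: 18.0 × 1.618 = 29.1
Step 2: 18.0 × 1.618² = 47.1
Step 3: 18.0 × 1.618³ = 76.2
Step 4: 18.0 × 1.618⁴ = 123.4

11.1px, 18.0px, 29.1px, 47.1px, 76.2px, 123.4px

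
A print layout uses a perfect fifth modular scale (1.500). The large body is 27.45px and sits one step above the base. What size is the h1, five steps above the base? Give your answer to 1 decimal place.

139.0px

Moving from step +1 to step +5 is 4 steps up, so multiply by r⁴.
27.45 × 1.500⁴ = 27.45 × 5.06250 ≈ 138.966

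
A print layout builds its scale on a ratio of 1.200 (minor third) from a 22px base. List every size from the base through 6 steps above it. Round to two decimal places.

Step 0: 22px
Step 1: 22.0 × 1.200 = 26.40
Step 2: 22.0 × 1.200² = 31.68
Step 3: 22.0 × 1.200³ = 38.02
Step 4: 22.0 × 1.200⁴ = 45.62
Step 5: 22.0 × 1.200⁵ = 54.74
Step 6: 22.0 × 1.200⁶ = 65.69

22.00px, 26.40px, 31.68px, 38.02px, 45.62px, 54.74px, 65.69px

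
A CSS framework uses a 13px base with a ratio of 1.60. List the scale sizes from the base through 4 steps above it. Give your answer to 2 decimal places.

13.00px, 20.80px, 33.28px, 53.25px, 85.20px

Step 0: 13px
Step 1: 13.0 × 1.60 = 20.80
Step 2: 13.0 × 1.60² = 33.28
Step 3: 13.0 × 1.60³ = 53.25
Step 4: 13.0 × 1.60⁴ = 85.20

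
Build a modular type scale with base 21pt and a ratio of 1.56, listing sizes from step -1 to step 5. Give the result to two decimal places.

13.46pt, 21.00pt, 32.76pt, 51.11pt, 79.72pt, 124.37pt, 194.02pt

Step -1: 21.0 ÷ 1.56 = 13.46
Step 0: 21pt
Step 1: 21.0 × 1.56 = 32.76
Step 2: 21.0 × 1.56² = 51.11
Step 3: 21.0 × 1.56³ = 79.72
Step 4: 21.0 × 1.56⁴ = 124.37
Step 5: 21.0 × 1.56⁵ = 194.02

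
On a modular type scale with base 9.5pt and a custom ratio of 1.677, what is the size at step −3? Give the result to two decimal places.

2.01pt

A modular type scale is a geometric sequence: sizeₙ = base × rⁿ.
9.5 ÷ 1.677³ = 9.5 ÷ 4.71628 ≈ 2.01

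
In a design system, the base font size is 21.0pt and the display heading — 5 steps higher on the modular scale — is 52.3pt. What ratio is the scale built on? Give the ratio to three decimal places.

r⁵ = 52.3 / 21.0, so r = (52.3/21.0)^(1/5).
r = 2.4905^(1/5) ≈ 1.2002

1.200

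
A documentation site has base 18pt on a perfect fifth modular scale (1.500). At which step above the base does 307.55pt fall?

1.500ⁿ = 307.55 / 18 = 17.0861
n = ln(17.0861) / ln(1.500) = 2.8383 / 0.4055 ≈ 7.00

7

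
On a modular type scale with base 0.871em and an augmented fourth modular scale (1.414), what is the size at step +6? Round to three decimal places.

Every step multiplies by the scale ratio.
0.871 × 1.414⁶ = 0.871 × 7.99275 ≈ 6.962

6.962em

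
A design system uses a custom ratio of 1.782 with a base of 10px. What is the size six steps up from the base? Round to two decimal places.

320.22px

A modular type scale is a geometric sequence: sizeₙ = base × rⁿ.
10.0 × 1.782⁶ = 10.0 × 32.02183 ≈ 320.22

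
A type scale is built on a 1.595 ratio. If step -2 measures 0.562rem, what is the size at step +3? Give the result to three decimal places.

0.562 × 1.595⁵ = 0.562 × 10.32294 ≈ 5.801

5.801rem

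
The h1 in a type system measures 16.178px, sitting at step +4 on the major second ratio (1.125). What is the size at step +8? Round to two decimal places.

Moving from step +4 to step +8 is 4 steps up, so multiply by r⁴.
16.178 × 1.125⁴ = 16.178 × 1.60181 ≈ 25.914

25.91px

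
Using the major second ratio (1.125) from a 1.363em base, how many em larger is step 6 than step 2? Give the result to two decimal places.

1.04em

Step 2: 1.363 × 1.125² = 1.7250em
Step 6: 1.363 × 1.125⁶ = 2.7632em
Difference: 2.7632 − 1.7250 = 1.0382em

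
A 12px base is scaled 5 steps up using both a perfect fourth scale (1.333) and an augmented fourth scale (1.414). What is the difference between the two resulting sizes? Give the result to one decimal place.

17.3px

Perfect fourth: 12.0 × 1.333⁵ = 50.505px
Augmented fourth: 12.0 × 1.414⁵ = 67.831px
Difference: 67.831 − 50.505 = 17.326px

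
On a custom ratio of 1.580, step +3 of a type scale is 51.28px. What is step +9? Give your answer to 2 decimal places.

The gap is 9 − (3) = 6 steps, so the factor is 1.580^6.
51.28 × 1.580⁶ = 51.28 × 15.55760 ≈ 797.794

797.79px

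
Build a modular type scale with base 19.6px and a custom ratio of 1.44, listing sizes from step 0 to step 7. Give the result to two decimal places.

19.60px, 28.22px, 40.64px, 58.53px, 84.28px, 121.36px, 174.76px, 251.65px

Step 0: 19.6px
Step 1: 19.6 × 1.44 = 28.22
Step 2: 19.6 × 1.44² = 40.64
Step 3: 19.6 × 1.44³ = 58.53
Step 4: 19.6 × 1.44⁴ = 84.28
Step 5: 19.6 × 1.44⁵ = 121.36
Step 6: 19.6 × 1.44⁶ = 174.76
Step 7: 19.6 × 1.44⁷ = 251.65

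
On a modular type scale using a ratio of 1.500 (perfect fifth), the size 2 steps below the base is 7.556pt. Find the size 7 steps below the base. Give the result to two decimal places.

7.556 ÷ 1.500⁵ = 7.556 ÷ 7.59375 ≈ 0.995

1.00pt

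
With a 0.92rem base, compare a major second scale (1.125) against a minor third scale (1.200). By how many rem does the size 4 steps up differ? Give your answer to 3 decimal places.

Major second: 0.92 × 1.125⁴ = 1.47366rem
Minor third: 0.92 × 1.200⁴ = 1.90771rem
Difference: 1.90771 − 1.47366 = 0.43405rem

0.434rem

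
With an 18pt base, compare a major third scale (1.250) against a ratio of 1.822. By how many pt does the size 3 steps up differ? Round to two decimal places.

Major third: 18.0 × 1.250³ = 35.1562pt
At 1.822: 18.0 × 1.822³ = 108.8724pt
Difference: 108.8724 − 35.1562 = 73.7162pt

73.72pt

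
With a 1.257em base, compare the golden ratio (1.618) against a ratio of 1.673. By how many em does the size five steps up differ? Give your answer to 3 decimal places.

Golden ratio: 1.257 × 1.618⁵ = 13.93888em
At 1.673: 1.257 × 1.673⁵ = 16.47460em
Difference: 16.47460 − 13.93888 = 2.53572em

2.536em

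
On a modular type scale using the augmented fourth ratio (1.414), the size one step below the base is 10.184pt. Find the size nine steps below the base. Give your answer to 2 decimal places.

The gap is -9 − (-1) = -8 steps, so the factor is 1.414^-8.
10.184 ÷ 1.414⁸ = 10.184 ÷ 15.98068 ≈ 0.637

0.64pt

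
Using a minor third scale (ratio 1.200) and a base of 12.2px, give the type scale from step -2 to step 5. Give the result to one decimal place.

Step -2: 12.2 ÷ 1.200² = 8.5
Step -1: 12.2 ÷ 1.200 = 10.2
Step 0: 12.2px
Step 1: 12.2 × 1.200 = 14.6
Step 2: 12.2 × 1.200² = 17.6
Step 3: 12.2 × 1.200³ = 21.1
Step 4: 12.2 × 1.200⁴ = 25.3
Step 5: 12.2 × 1.200⁵ = 30.4

8.5px, 10.2px, 12.2px, 14.6px, 17.6px, 21.1px, 25.3px, 30.4px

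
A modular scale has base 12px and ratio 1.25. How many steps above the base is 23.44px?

1.25ⁿ = 23.44 / 12 = 1.9533
n = ln(1.9533) / ln(1.25) = 0.6695 / 0.2231 ≈ 3.00

3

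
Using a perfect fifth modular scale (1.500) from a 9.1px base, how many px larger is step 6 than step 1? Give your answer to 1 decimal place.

90.0px

Step 1: 9.1 × 1.500 = 13.650px
Step 6: 9.1 × 1.500⁶ = 103.655px
Difference: 103.655 − 13.650 = 90.005px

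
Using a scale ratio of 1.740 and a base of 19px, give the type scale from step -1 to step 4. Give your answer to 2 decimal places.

Step -1: 19.0 ÷ 1.740 = 10.92
Step 0: 19px
Step 1: 19.0 × 1.740 = 33.06
Step 2: 19.0 × 1.740² = 57.52
Step 3: 19.0 × 1.740³ = 100.09
Step 4: 19.0 × 1.740⁴ = 174.16

10.92px, 19.00px, 33.06px, 57.52px, 100.09px, 174.16px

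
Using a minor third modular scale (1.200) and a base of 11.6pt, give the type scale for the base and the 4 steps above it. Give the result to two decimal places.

11.60pt, 13.92pt, 16.70pt, 20.04pt, 24.05pt

Step 0: 11.6pt
Step 1: 11.6 × 1.200 = 13.92
Step 2: 11.6 × 1.200² = 16.70
Step 3: 11.6 × 1.200³ = 20.04
Step 4: 11.6 × 1.200⁴ = 24.05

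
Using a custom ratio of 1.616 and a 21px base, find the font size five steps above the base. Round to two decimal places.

231.43px

21.0 × 1.616⁵ = 21.0 × 11.02064 ≈ 231.43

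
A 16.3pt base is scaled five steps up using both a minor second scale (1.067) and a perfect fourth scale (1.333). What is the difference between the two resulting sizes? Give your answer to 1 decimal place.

46.1pt

Minor second: 16.3 × 1.067⁵ = 22.543pt
Perfect fourth: 16.3 × 1.333⁵ = 68.602pt
Difference: 68.602 − 22.543 = 46.059pt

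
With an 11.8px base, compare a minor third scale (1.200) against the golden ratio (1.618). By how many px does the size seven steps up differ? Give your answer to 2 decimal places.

Minor third: 11.8 × 1.200⁷ = 42.2815px
Golden ratio: 11.8 × 1.618⁷ = 342.5560px
Difference: 342.5560 − 42.2815 = 300.2745px

300.27px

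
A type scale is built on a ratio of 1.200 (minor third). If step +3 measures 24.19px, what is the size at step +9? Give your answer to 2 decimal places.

72.23px

Moving from step +3 to step +9 is 6 steps up, so multiply by r⁶.
24.19 × 1.200⁶ = 24.19 × 2.98598 ≈ 72.231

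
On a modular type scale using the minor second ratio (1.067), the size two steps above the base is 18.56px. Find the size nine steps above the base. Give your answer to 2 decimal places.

29.22px

18.56 × 1.067⁷ = 18.56 × 1.57453 ≈ 29.223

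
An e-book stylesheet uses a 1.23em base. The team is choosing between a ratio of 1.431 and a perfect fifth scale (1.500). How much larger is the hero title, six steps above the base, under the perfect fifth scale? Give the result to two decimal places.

3.45em

At 1.431: 1.23 × 1.431⁶ = 10.5619em
Perfect fifth: 1.23 × 1.500⁶ = 14.0105em
Difference: 14.0105 − 10.5619 = 3.4486em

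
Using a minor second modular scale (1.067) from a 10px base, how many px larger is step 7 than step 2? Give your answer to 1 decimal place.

4.4px

Step 2: 10.0 × 1.067² = 11.385px
Step 7: 10.0 × 1.067⁷ = 15.745px
Difference: 15.745 − 11.385 = 4.360px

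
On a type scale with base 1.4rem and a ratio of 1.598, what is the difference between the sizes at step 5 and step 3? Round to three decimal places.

8.876rem

Step 3: 1.4 × 1.598³ = 5.71292rem
Step 5: 1.4 × 1.598⁵ = 14.58854rem
Difference: 14.58854 − 5.71292 = 8.87562rem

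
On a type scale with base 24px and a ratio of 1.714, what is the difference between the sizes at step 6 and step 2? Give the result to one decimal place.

Step 2: 24.0 × 1.714² = 70.507px
Step 6: 24.0 × 1.714⁶ = 608.522px
Difference: 608.522 − 70.507 = 538.015px

538.0px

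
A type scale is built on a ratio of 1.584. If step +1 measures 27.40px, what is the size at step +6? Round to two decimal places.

The gap is 6 − (1) = 5 steps, so the factor is 1.584^5.
27.40 × 1.584⁵ = 27.40 × 9.97185 ≈ 273.229

273.23px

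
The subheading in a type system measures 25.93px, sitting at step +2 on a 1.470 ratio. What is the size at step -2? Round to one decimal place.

Moving from step +2 to step -2 is 4 steps down, so divide by r⁴.
25.93 ÷ 1.470⁴ = 25.93 ÷ 4.66949 ≈ 5.553

5.6px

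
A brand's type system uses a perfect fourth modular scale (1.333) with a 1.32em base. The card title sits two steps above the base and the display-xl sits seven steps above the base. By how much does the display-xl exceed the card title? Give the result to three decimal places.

Step 2: 1.32 × 1.333² = 2.34549em
Step 7: 1.32 × 1.333⁷ = 9.87154em
Difference: 9.87154 − 2.34549 = 7.52605em

7.526em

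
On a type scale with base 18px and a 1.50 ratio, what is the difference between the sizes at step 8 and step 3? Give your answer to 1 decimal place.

Step 3: 18.0 × 1.50³ = 60.750px
Step 8: 18.0 × 1.50⁸ = 461.320px
Difference: 461.320 − 60.750 = 400.570px

400.6px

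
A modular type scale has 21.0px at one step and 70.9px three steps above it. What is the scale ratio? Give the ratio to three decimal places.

r³ = 70.9 / 21.0, so r = (70.9/21.0)^(1/3).
r = 3.3762^(1/3) ≈ 1.5002

1.500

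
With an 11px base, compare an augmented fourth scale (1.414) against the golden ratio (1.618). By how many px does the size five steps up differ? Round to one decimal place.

Augmented fourth: 11.0 × 1.414⁵ = 62.178px
Golden ratio: 11.0 × 1.618⁵ = 121.979px
Difference: 121.979 − 62.178 = 59.801px

59.8px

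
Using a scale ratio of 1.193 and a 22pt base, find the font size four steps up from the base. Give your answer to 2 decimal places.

44.56pt

Every step multiplies by the scale ratio.
22.0 × 1.193⁴ = 22.0 × 2.02564 ≈ 44.56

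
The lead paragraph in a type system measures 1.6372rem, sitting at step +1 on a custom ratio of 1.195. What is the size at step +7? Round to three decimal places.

1.6372 × 1.195⁶ = 1.6372 × 2.91211 ≈ 4.768

4.768rem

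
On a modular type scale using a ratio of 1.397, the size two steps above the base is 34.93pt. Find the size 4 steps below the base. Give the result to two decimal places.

4.70pt

The gap is -4 − (2) = -6 steps, so the factor is 1.397^-6.
34.93 ÷ 1.397⁶ = 34.93 ÷ 7.43324 ≈ 4.699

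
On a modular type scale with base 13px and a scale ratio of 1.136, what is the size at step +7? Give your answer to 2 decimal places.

31.74px

13.0 × 1.136⁷ = 13.0 × 2.44145 ≈ 31.74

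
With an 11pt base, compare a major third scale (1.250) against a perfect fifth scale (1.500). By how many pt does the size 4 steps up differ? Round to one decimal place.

Major third: 11.0 × 1.250⁴ = 26.855pt
Perfect fifth: 11.0 × 1.500⁴ = 55.688pt
Difference: 55.688 − 26.855 = 28.833pt

28.8pt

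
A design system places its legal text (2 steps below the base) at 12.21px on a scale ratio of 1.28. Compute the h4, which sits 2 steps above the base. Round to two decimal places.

Moving from step -2 to step +2 is 4 steps up, so multiply by r⁴.
12.21 × 1.28⁴ = 12.21 × 2.68435 ≈ 32.776

32.78px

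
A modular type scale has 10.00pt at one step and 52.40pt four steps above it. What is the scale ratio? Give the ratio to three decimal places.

1.513

The ratio satisfies 10.00 × r⁴ = 52.40, so r = (52.40 / 10.00)^(1/4).
r = 5.2400^(1/4) ≈ 1.5130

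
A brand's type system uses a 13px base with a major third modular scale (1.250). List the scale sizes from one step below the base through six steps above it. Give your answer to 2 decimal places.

Step -1: 13.0 ÷ 1.250 = 10.40
Step 0: 13px
Step 1: 13.0 × 1.250 = 16.25
Step 2: 13.0 × 1.250² = 20.31
Step 3: 13.0 × 1.250³ = 25.39
Step 4: 13.0 × 1.250⁴ = 31.74
Step 5: 13.0 × 1.250⁵ = 39.67
Step 6: 13.0 × 1.250⁶ = 49.59

10.40px, 13.00px, 16.25px, 20.31px, 25.39px, 31.74px, 39.67px, 49.59px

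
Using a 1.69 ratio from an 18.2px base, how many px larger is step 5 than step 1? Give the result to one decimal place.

Step 1: 18.2 × 1.69 = 30.758px
Step 5: 18.2 × 1.69⁵ = 250.902px
Difference: 250.902 − 30.758 = 220.144px

220.1px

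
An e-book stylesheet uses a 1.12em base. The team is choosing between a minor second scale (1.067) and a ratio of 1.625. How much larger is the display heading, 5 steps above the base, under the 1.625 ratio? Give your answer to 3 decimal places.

Minor second: 1.12 × 1.067⁵ = 1.54896em
At 1.625: 1.12 × 1.625⁵ = 12.69068em
Difference: 12.69068 − 1.54896 = 11.14172em

11.142em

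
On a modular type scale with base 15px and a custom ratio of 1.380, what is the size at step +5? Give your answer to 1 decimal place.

15.0 × 1.380⁵ = 15.0 × 5.00490 ≈ 75.07

75.1px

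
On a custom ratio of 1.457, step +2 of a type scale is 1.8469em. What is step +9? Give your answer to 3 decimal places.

1.8469 × 1.457⁷ = 1.8469 × 13.93853 ≈ 25.743

25.743em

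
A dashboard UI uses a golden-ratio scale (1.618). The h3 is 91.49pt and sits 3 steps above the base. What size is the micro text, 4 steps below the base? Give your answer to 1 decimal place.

3.2pt

Moving from step +3 to step -4 is 7 steps down, so divide by r⁷.
91.49 ÷ 1.618⁷ = 91.49 ÷ 29.03017 ≈ 3.152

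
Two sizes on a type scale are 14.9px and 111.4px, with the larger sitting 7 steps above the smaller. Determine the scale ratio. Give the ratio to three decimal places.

The ratio satisfies 14.9 × r⁷ = 111.4, so r = (111.4 / 14.9)^(1/7).
r = 7.4765^(1/7) ≈ 1.3330

1.333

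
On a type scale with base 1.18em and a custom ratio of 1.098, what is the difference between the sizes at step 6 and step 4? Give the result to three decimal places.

0.353em

Step 4: 1.18 × 1.098⁴ = 1.71511em
Step 6: 1.18 × 1.098⁶ = 2.06774em
Difference: 2.06774 − 1.71511 = 0.35263em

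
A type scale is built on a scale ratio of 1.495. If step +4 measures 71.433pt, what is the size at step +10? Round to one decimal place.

Moving from step +4 to step +10 is 6 steps up, so multiply by r⁶.
71.433 × 1.495⁶ = 71.433 × 11.16470 ≈ 797.528

797.5pt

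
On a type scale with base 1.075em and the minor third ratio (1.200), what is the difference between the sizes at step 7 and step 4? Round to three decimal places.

Step 4: 1.075 × 1.200⁴ = 2.22912em
Step 7: 1.075 × 1.200⁷ = 3.85192em
Difference: 3.85192 − 2.22912 = 1.62280em

1.623em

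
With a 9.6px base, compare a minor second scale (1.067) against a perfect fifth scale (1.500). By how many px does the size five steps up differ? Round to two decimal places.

Minor second: 9.6 × 1.067⁵ = 13.2768px
Perfect fifth: 9.6 × 1.500⁵ = 72.9000px
Difference: 72.9000 − 13.2768 = 59.6232px

59.62px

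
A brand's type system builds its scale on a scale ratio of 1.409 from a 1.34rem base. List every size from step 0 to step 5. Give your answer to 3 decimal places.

1.340rem, 1.888rem, 2.660rem, 3.748rem, 5.281rem, 7.441rem

Step 0: 1.34rem
Step 1: 1.34 × 1.409 = 1.888
Step 2: 1.34 × 1.409² = 2.660
Step 3: 1.34 × 1.409³ = 3.748
Step 4: 1.34 × 1.409⁴ = 5.281
Step 5: 1.34 × 1.409⁵ = 7.441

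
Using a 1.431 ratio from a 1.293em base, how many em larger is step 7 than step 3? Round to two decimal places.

Step 3: 1.293 × 1.431³ = 3.7889em
Step 7: 1.293 × 1.431⁷ = 15.8882em
Difference: 15.8882 − 3.7889 = 12.0993em

12.10em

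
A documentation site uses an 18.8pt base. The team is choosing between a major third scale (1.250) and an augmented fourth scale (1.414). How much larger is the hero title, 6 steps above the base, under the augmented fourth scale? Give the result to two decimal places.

78.55pt

Major third: 18.8 × 1.250⁶ = 71.7163pt
Augmented fourth: 18.8 × 1.414⁶ = 150.2638pt
Difference: 150.2638 − 71.7163 = 78.5475pt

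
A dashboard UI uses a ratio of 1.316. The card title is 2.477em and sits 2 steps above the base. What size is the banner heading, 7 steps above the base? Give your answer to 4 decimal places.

2.477 × 1.316⁵ = 2.477 × 3.94711 ≈ 9.7770

9.7770em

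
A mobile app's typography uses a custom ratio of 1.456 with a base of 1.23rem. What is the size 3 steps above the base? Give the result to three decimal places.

Each step on a modular scale multiplies by the ratio, so the size n steps from the base is base × ratioⁿ.
1.23 × 1.456³ = 1.23 × 3.08663 ≈ 3.797

3.797rem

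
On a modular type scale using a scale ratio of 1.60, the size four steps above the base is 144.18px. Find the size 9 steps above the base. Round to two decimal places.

144.18 × 1.60⁵ = 144.18 × 10.48576 ≈ 1511.837

1511.84px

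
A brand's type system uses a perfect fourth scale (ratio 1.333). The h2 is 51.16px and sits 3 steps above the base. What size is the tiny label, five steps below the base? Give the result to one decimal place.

5.1px

51.16 ÷ 1.333⁸ = 51.16 ÷ 9.96876 ≈ 5.132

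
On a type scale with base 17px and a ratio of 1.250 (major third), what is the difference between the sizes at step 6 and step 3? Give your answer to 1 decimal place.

31.6px

Step 3: 17.0 × 1.250³ = 33.203px
Step 6: 17.0 × 1.250⁶ = 64.850px
Difference: 64.850 − 33.203 = 31.647px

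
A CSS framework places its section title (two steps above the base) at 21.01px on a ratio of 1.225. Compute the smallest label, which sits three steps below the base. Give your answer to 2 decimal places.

7.62px

The gap is -3 − (2) = -5 steps, so the factor is 1.225^-5.
21.01 ÷ 1.225⁵ = 21.01 ÷ 2.75855 ≈ 7.616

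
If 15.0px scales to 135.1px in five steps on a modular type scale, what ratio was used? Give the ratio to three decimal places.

r⁵ = 135.1 / 15.0, so r = (135.1/15.0)^(1/5).
r = 9.0067^(1/5) ≈ 1.5521

1.552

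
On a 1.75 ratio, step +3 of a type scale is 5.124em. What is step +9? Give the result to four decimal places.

147.1761em

5.124 × 1.75⁶ = 5.124 × 28.72290 ≈ 147.1761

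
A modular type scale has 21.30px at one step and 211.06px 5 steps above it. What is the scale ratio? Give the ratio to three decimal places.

1.582

The ratio satisfies 21.30 × r⁵ = 211.06, so r = (211.06 / 21.30)^(1/5).
r = 9.9089^(1/5) ≈ 1.5820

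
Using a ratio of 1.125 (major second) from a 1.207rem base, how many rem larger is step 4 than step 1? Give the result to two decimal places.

0.58rem

Step 1: 1.207 × 1.125 = 1.3579rem
Step 4: 1.207 × 1.125⁴ = 1.9334rem
Difference: 1.9334 − 1.3579 = 0.5755rem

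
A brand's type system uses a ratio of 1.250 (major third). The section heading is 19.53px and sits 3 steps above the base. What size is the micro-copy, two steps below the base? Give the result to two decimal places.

6.40px

Moving from step +3 to step -2 is 5 steps down, so divide by r⁵.
19.53 ÷ 1.250⁵ = 19.53 ÷ 3.05176 ≈ 6.400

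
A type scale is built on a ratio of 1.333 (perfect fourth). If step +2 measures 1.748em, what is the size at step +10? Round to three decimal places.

1.748 × 1.333⁸ = 1.748 × 9.96876 ≈ 17.425

17.425em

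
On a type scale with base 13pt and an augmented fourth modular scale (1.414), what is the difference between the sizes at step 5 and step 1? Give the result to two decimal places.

55.10pt

Step 1: 13.0 × 1.414 = 18.3820pt
Step 5: 13.0 × 1.414⁵ = 73.4836pt
Difference: 73.4836 − 18.3820 = 55.1016pt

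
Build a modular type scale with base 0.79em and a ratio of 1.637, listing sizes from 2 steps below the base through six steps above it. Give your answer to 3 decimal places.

Step -2: 0.79 ÷ 1.637² = 0.295
Step -1: 0.79 ÷ 1.637 = 0.483
Step 0: 0.79em
Step 1: 0.79 × 1.637 = 1.293
Step 2: 0.79 × 1.637² = 2.117
Step 3: 0.79 × 1.637³ = 3.466
Step 4: 0.79 × 1.637⁴ = 5.673
Step 5: 0.79 × 1.637⁵ = 9.287
Step 6: 0.79 × 1.637⁶ = 15.203

0.295em, 0.483em, 0.790em, 1.293em, 2.117em, 3.466em, 5.673em, 9.287em, 15.203em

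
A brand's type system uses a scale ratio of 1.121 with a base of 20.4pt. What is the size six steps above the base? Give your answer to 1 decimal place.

40.5pt

Every step multiplies by the scale ratio.
20.4 × 1.121⁶ = 20.4 × 1.98442 ≈ 40.48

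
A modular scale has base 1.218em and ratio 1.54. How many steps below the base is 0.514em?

2

1.54ⁿ = 1.218 / 0.514 = 2.3696
n = ln(2.3696) / ln(1.54) = 0.8627 / 0.4318 ≈ 2.00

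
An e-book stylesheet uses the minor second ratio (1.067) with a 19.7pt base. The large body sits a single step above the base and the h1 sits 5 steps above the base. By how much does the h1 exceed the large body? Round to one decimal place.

Step 1: 19.7 × 1.067 = 21.020pt
Step 5: 19.7 × 1.067⁵ = 27.245pt
Difference: 27.245 − 21.020 = 6.225pt

6.2pt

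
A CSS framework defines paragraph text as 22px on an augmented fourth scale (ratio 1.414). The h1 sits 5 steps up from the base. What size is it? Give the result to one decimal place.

124.4px

22.0 × 1.414⁵ = 22.0 × 5.65258 ≈ 124.36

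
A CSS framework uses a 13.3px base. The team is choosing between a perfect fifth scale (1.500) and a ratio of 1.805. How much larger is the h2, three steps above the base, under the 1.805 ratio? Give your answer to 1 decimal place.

Perfect fifth: 13.3 × 1.500³ = 44.888px
At 1.805: 13.3 × 1.805³ = 78.214px
Difference: 78.214 − 44.888 = 33.326px

33.3px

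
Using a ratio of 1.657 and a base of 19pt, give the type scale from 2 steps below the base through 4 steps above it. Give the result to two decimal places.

6.92pt, 11.47pt, 19.00pt, 31.48pt, 52.17pt, 86.44pt, 143.23pt

Step -2: 19.0 ÷ 1.657² = 6.92
Step -1: 19.0 ÷ 1.657 = 11.47
Step 0: 19pt
Step 1: 19.0 × 1.657 = 31.48
Step 2: 19.0 × 1.657² = 52.17
Step 3: 19.0 × 1.657³ = 86.44
Step 4: 19.0 × 1.657⁴ = 143.23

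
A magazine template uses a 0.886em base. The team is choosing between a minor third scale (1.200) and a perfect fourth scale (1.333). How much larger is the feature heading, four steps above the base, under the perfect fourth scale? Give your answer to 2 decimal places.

Minor third: 0.886 × 1.200⁴ = 1.8372em
Perfect fourth: 0.886 × 1.333⁴ = 2.7974em
Difference: 2.7974 − 1.8372 = 0.9602em

0.96em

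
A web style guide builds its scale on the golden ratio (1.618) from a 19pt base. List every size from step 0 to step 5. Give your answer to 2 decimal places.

19.00pt, 30.74pt, 49.74pt, 80.48pt, 130.22pt, 210.69pt

Step 0: 19pt
Step 1: 19.0 × 1.618 = 30.74
Step 2: 19.0 × 1.618² = 49.74
Step 3: 19.0 × 1.618³ = 80.48
Step 4: 19.0 × 1.618⁴ = 130.22
Step 5: 19.0 × 1.618⁵ = 210.69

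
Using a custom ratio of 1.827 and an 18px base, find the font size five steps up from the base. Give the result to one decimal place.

18.0 × 1.827⁵ = 18.0 × 20.35601 ≈ 366.41

366.4px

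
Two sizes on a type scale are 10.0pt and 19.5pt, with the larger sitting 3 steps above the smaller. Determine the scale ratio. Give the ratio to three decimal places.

1.249

r³ = 19.5 / 10.0, so r = (19.5/10.0)^(1/3).
r = 1.9500^(1/3) ≈ 1.2493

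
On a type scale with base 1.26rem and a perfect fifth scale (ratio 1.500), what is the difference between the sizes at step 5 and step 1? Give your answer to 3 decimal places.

7.678rem

Step 1: 1.26 × 1.500 = 1.89000rem
Step 5: 1.26 × 1.500⁵ = 9.56813rem
Difference: 9.56813 − 1.89000 = 7.67813rem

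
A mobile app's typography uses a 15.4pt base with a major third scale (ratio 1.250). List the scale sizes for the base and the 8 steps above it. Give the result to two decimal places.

Step 0: 15.4pt
Step 1: 15.4 × 1.250 = 19.25
Step 2: 15.4 × 1.250² = 24.06
Step 3: 15.4 × 1.250³ = 30.08
Step 4: 15.4 × 1.250⁴ = 37.60
Step 5: 15.4 × 1.250⁵ = 47.00
Step 6: 15.4 × 1.250⁶ = 58.75
Step 7: 15.4 × 1.250⁷ = 73.43
Step 8: 15.4 × 1.250⁸ = 91.79

15.40pt, 19.25pt, 24.06pt, 30.08pt, 37.60pt, 47.00pt, 58.75pt, 73.43pt, 91.79pt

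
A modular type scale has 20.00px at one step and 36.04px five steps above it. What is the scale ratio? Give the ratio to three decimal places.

The ratio satisfies 20.00 × r⁵ = 36.04, so r = (36.04 / 20.00)^(1/5).
r = 1.8020^(1/5) ≈ 1.1250

1.125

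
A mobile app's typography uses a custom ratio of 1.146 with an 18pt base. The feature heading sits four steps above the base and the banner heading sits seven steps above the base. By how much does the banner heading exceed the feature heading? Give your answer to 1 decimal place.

15.7pt

Step 4: 18.0 × 1.146⁴ = 31.046pt
Step 7: 18.0 × 1.146⁷ = 46.727pt
Difference: 46.727 − 31.046 = 15.681pt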